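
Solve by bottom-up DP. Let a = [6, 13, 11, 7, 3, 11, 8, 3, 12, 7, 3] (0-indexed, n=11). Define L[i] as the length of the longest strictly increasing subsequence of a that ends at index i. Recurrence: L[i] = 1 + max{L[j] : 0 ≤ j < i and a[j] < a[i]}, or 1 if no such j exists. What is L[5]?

3

   i    0    1    2    3    4    5    6    7    8    9   10
a[i]    6   13   11    7    3   11    8    3   12    7    3
L[i]    1    2    2    2    1    3    3    1    4    2    1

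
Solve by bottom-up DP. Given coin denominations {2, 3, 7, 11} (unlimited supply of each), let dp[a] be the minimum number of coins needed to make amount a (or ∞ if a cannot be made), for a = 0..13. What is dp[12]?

 a  0  1  2  3  4  5  6  7  8  9 10 11 12 13
dp  0  -  1  1  2  2  2  1  3  2  2  1  3  2
(- denotes ∞ / unreachable)

3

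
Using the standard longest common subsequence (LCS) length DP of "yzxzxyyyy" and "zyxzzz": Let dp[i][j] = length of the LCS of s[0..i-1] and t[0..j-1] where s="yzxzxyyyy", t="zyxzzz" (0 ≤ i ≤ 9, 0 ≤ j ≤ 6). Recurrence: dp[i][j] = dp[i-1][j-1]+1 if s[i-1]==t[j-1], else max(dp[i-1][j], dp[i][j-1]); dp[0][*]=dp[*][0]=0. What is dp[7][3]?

2

   ''  z  y  x  z  z  z
''  0  0  0  0  0  0  0
 y  0  0  1  1  1  1  1
 z  0  1  1  1  2  2  2
 x  0  1  1  2  2  2  2
 z  0  1  1  2  3  3  3
 x  0  1  1  2  3  3  3
 y  0  1  2  2  3  3  3
 y  0  1  2  2  3  3  3
 y  0  1  2  2  3  3  3
 y  0  1  2  2  3  3  3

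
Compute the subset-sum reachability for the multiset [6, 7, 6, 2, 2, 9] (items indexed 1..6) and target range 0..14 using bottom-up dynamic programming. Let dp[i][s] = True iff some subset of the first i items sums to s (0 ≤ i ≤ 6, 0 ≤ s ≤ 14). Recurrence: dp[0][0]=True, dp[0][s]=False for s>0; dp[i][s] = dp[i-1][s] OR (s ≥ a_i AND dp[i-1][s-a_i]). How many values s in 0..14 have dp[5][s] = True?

12

i\s   0   1   2   3   4   5   6   7   8   9  10  11  12  13  14
  0   T   F   F   F   F   F   F   F   F   F   F   F   F   F   F
  1   T   F   F   F   F   F   T   F   F   F   F   F   F   F   F
  2   T   F   F   F   F   F   T   T   F   F   F   F   F   T   F
  3   T   F   F   F   F   F   T   T   F   F   F   F   T   T   F
  4   T   F   T   F   F   F   T   T   T   T   F   F   T   T   T
  5   T   F   T   F   T   F   T   T   T   T   T   T   T   T   T
  6   T   F   T   F   T   F   T   T   T   T   T   T   T   T   T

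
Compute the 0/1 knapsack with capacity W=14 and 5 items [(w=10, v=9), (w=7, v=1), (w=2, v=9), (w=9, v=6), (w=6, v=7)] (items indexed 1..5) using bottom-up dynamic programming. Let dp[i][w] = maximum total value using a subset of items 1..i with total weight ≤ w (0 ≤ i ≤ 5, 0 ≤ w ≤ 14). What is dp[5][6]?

i\w   0   1   2   3   4   5   6   7   8   9  10  11  12  13  14
  0   0   0   0   0   0   0   0   0   0   0   0   0   0   0   0
  1   0   0   0   0   0   0   0   0   0   0   9   9   9   9   9
  2   0   0   0   0   0   0   0   1   1   1   9   9   9   9   9
  3   0   0   9   9   9   9   9   9   9  10  10  10  18  18  18
  4   0   0   9   9   9   9   9   9   9  10  10  15  18  18  18
  5   0   0   9   9   9   9   9   9  16  16  16  16  18  18  18

9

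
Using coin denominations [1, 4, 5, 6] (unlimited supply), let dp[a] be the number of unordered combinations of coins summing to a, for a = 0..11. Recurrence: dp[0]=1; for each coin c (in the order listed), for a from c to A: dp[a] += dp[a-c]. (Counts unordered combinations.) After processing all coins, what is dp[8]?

after  coin     0     1     2     3     4     5     6     7     8     9    10    11
          1     1     1     1     1     1     1     1     1     1     1     1     1
          4     1     1     1     1     2     2     2     2     3     3     3     3
          5     1     1     1     1     2     3     3     3     4     5     6     6
          6     1     1     1     1     2     3     4     4     5     6     8     9

5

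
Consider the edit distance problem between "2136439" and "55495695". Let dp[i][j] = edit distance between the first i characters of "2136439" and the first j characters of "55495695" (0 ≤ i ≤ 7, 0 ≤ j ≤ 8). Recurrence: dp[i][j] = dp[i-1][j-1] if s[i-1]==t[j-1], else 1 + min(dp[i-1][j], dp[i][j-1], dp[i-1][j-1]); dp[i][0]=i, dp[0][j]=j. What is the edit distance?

   ''  5  5  4  9  5  6  9  5
''  0  1  2  3  4  5  6  7  8
 2  1  1  2  3  4  5  6  7  8
 1  2  2  2  3  4  5  6  7  8
 3  3  3  3  3  4  5  6  7  8
 6  4  4  4  4  4  5  5  6  7
 4  5  5  5  4  5  5  6  6  7
 3  6  6  6  5  5  6  6  7  7
 9  7  7  7  6  5  6  7  6  7

7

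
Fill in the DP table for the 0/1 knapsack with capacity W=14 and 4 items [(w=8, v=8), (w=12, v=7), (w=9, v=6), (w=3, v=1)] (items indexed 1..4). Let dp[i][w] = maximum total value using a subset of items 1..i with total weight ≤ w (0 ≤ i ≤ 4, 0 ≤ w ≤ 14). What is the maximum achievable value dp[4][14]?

i\w   0   1   2   3   4   5   6   7   8   9  10  11  12  13  14
  0   0   0   0   0   0   0   0   0   0   0   0   0   0   0   0
  1   0   0   0   0   0   0   0   0   8   8   8   8   8   8   8
  2   0   0   0   0   0   0   0   0   8   8   8   8   8   8   8
  3   0   0   0   0   0   0   0   0   8   8   8   8   8   8   8
  4   0   0   0   1   1   1   1   1   8   8   8   9   9   9   9

9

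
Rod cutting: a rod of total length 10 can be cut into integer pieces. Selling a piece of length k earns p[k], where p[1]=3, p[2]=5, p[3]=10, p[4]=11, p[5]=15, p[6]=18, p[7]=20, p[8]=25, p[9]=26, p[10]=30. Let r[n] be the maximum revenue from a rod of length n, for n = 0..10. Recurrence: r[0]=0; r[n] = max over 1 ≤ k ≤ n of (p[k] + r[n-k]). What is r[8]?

   n    0    1    2    3    4    5    6    7    8    9   10
r[n]    0    3    6   10   13   16   20   23   26   30   33

26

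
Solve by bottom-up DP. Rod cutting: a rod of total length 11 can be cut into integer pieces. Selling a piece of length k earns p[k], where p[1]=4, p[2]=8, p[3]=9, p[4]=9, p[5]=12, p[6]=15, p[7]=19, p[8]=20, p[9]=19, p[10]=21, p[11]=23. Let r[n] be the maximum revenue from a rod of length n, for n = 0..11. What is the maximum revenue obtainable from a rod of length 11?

   n    0    1    2    3    4    5    6    7    8    9   10   11
r[n]    0    4    8   12   16   20   24   28   32   36   40   44

44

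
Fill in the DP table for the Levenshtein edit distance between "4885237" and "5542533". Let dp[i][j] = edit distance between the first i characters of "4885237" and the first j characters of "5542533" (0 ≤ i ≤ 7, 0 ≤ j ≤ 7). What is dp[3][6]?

5

   ''  5  5  4  2  5  3  3
''  0  1  2  3  4  5  6  7
 4  1  1  2  2  3  4  5  6
 8  2  2  2  3  3  4  5  6
 8  3  3  3  3  4  4  5  6
 5  4  3  3  4  4  4  5  6
 2  5  4  4  4  4  5  5  6
 3  6  5  5  5  5  5  5  5
 7  7  6  6  6  6  6  6  6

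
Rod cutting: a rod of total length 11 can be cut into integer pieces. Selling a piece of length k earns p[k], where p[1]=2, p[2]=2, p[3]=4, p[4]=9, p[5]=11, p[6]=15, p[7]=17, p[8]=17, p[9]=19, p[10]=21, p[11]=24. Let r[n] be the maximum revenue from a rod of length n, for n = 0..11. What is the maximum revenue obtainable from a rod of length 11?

26

   n    0    1    2    3    4    5    6    7    8    9   10   11
r[n]    0    2    4    6    9   11   15   17   19   21   24   26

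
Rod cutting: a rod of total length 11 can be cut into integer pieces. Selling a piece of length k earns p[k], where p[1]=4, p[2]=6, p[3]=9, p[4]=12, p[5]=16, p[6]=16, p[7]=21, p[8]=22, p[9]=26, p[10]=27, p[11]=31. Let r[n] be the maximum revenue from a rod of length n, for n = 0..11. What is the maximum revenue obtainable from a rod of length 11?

   n    0    1    2    3    4    5    6    7    8    9   10   11
r[n]    0    4    8   12   16   20   24   28   32   36   40   44

44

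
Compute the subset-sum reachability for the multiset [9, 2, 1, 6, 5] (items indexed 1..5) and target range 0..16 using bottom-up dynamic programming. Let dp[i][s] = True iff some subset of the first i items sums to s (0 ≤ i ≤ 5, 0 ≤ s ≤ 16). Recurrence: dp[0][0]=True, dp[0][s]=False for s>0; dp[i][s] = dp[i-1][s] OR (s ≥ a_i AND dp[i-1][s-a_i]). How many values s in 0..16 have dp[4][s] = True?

i\s   0   1   2   3   4   5   6   7   8   9  10  11  12  13  14  15  16
  0   T   F   F   F   F   F   F   F   F   F   F   F   F   F   F   F   F
  1   T   F   F   F   F   F   F   F   F   T   F   F   F   F   F   F   F
  2   T   F   T   F   F   F   F   F   F   T   F   T   F   F   F   F   F
  3   T   T   T   T   F   F   F   F   F   T   T   T   T   F   F   F   F
  4   T   T   T   T   F   F   T   T   T   T   T   T   T   F   F   T   T
  5   T   T   T   T   F   T   T   T   T   T   T   T   T   T   T   T   T

13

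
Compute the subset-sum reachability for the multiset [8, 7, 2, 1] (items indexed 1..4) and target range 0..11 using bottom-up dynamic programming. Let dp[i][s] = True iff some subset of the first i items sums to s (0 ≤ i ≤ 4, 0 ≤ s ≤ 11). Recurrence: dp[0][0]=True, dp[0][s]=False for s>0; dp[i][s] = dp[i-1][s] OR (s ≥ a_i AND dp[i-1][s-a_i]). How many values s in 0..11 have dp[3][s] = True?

i\s   0   1   2   3   4   5   6   7   8   9  10  11
  0   T   F   F   F   F   F   F   F   F   F   F   F
  1   T   F   F   F   F   F   F   F   T   F   F   F
  2   T   F   F   F   F   F   F   T   T   F   F   F
  3   T   F   T   F   F   F   F   T   T   T   T   F
  4   T   T   T   T   F   F   F   T   T   T   T   T

6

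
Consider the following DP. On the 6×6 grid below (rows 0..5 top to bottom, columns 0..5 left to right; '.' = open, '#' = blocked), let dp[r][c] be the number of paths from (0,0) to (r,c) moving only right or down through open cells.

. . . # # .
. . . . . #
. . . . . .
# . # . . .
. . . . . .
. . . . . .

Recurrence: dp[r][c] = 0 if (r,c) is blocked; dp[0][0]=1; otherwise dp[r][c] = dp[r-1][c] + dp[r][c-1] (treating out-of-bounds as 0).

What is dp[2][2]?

6

r\c   0   1   2   3   4   5
  0   1   1   1   0   0   0
  1   1   2   3   3   3   0
  2   1   3   6   9  12  12
  3   0   3   0   9  21  33
  4   0   3   3  12  33  66
  5   0   3   6  18  51 117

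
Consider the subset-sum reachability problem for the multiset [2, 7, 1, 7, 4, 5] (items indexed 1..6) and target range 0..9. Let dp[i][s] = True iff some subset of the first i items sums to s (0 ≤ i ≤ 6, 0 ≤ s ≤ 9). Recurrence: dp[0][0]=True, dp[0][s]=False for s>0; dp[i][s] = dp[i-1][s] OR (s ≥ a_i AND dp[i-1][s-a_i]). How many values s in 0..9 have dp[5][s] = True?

i\s   0   1   2   3   4   5   6   7   8   9
  0   T   F   F   F   F   F   F   F   F   F
  1   T   F   T   F   F   F   F   F   F   F
  2   T   F   T   F   F   F   F   T   F   T
  3   T   T   T   T   F   F   F   T   T   T
  4   T   T   T   T   F   F   F   T   T   T
  5   T   T   T   T   T   T   T   T   T   T
  6   T   T   T   T   T   T   T   T   T   T

10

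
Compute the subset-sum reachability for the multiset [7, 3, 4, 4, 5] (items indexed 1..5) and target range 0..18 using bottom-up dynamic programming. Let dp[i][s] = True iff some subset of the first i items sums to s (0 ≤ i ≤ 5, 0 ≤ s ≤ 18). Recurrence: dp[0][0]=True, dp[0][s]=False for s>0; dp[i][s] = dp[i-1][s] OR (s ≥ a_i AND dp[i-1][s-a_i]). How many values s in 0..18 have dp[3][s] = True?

7

i\s   0   1   2   3   4   5   6   7   8   9  10  11  12  13  14  15  16  17  18
  0   T   F   F   F   F   F   F   F   F   F   F   F   F   F   F   F   F   F   F
  1   T   F   F   F   F   F   F   T   F   F   F   F   F   F   F   F   F   F   F
  2   T   F   F   T   F   F   F   T   F   F   T   F   F   F   F   F   F   F   F
  3   T   F   F   T   T   F   F   T   F   F   T   T   F   F   T   F   F   F   F
  4   T   F   F   T   T   F   F   T   T   F   T   T   F   F   T   T   F   F   T
  5   T   F   F   T   T   T   F   T   T   T   T   T   T   T   T   T   T   F   T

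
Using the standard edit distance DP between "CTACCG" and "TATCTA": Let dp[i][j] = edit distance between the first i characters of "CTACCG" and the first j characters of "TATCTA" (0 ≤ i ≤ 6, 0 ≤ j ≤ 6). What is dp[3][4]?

3

   ''  T  A  T  C  T  A
''  0  1  2  3  4  5  6
 C  1  1  2  3  3  4  5
 T  2  1  2  2  3  3  4
 A  3  2  1  2  3  4  3
 C  4  3  2  2  2  3  4
 C  5  4  3  3  2  3  4
 G  6  5  4  4  3  3  4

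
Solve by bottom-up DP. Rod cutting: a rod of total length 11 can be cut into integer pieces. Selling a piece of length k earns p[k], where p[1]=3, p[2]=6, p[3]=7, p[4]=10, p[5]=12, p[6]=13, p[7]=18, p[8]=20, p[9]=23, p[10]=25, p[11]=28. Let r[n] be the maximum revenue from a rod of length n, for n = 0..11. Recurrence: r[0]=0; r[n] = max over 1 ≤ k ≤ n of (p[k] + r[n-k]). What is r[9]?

27

   n    0    1    2    3    4    5    6    7    8    9   10   11
r[n]    0    3    6    9   12   15   18   21   24   27   30   33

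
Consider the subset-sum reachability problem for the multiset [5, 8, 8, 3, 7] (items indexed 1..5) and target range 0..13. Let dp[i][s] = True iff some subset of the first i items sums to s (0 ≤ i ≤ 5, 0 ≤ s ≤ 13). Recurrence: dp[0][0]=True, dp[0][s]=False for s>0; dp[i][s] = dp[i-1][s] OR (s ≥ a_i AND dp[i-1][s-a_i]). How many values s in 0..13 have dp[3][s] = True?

i\s   0   1   2   3   4   5   6   7   8   9  10  11  12  13
  0   T   F   F   F   F   F   F   F   F   F   F   F   F   F
  1   T   F   F   F   F   T   F   F   F   F   F   F   F   F
  2   T   F   F   F   F   T   F   F   T   F   F   F   F   T
  3   T   F   F   F   F   T   F   F   T   F   F   F   F   T
  4   T   F   F   T   F   T   F   F   T   F   F   T   F   T
  5   T   F   F   T   F   T   F   T   T   F   T   T   T   T

4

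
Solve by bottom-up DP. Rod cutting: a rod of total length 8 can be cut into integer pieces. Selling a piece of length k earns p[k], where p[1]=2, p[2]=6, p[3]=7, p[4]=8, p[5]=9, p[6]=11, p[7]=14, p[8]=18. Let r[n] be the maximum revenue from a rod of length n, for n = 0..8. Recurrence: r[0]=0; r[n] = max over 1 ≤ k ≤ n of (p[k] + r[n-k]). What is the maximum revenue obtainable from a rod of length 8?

24

   n    0    1    2    3    4    5    6    7    8
r[n]    0    2    6    8   12   14   18   20   24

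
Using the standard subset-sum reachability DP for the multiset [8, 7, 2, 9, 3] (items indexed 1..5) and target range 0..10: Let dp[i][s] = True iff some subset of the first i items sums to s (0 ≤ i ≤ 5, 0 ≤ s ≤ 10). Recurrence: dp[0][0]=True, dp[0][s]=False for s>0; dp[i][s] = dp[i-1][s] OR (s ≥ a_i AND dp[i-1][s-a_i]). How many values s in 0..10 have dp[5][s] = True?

i\s   0   1   2   3   4   5   6   7   8   9  10
  0   T   F   F   F   F   F   F   F   F   F   F
  1   T   F   F   F   F   F   F   F   T   F   F
  2   T   F   F   F   F   F   F   T   T   F   F
  3   T   F   T   F   F   F   F   T   T   T   T
  4   T   F   T   F   F   F   F   T   T   T   T
  5   T   F   T   T   F   T   F   T   T   T   T

8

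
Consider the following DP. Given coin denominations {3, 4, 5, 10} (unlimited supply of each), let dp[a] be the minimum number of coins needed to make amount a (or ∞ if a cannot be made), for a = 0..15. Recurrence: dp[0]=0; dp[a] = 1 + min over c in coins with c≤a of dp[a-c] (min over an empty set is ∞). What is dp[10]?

1

 a  0  1  2  3  4  5  6  7  8  9 10 11 12 13 14 15
dp  0  -  -  1  1  1  2  2  2  2  1  3  3  2  2  2
(- denotes ∞ / unreachable)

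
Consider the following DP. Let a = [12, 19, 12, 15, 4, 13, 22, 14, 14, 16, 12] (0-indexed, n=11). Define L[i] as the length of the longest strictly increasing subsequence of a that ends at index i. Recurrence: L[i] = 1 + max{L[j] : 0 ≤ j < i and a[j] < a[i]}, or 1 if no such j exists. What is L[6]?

3

   i    0    1    2    3    4    5    6    7    8    9   10
a[i]   12   19   12   15    4   13   22   14   14   16   12
L[i]    1    2    1    2    1    2    3    3    3    4    2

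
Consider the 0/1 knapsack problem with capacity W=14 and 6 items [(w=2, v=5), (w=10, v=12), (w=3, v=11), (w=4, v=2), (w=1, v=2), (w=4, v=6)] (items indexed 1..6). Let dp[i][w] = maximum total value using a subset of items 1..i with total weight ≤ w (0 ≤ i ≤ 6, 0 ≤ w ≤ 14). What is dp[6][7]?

18

i\w   0   1   2   3   4   5   6   7   8   9  10  11  12  13  14
  0   0   0   0   0   0   0   0   0   0   0   0   0   0   0   0
  1   0   0   5   5   5   5   5   5   5   5   5   5   5   5   5
  2   0   0   5   5   5   5   5   5   5   5  12  12  17  17  17
  3   0   0   5  11  11  16  16  16  16  16  16  16  17  23  23
  4   0   0   5  11  11  16  16  16  16  18  18  18  18  23  23
  5   0   2   5  11  13  16  18  18  18  18  20  20  20  23  25
  6   0   2   5  11  13  16  18  18  19  22  24  24  24  24  26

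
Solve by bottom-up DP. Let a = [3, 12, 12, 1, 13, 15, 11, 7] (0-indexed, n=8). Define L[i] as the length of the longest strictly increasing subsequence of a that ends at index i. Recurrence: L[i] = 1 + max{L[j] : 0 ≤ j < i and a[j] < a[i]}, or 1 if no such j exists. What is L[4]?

3

   i    0    1    2    3    4    5    6    7
a[i]    3   12   12    1   13   15   11    7
L[i]    1    2    2    1    3    4    2    2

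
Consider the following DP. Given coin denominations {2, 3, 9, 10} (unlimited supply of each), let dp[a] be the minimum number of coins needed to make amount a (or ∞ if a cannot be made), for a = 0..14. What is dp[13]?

 a  0  1  2  3  4  5  6  7  8  9 10 11 12 13 14
dp  0  -  1  1  2  2  2  3  3  1  1  2  2  2  3
(- denotes ∞ / unreachable)

2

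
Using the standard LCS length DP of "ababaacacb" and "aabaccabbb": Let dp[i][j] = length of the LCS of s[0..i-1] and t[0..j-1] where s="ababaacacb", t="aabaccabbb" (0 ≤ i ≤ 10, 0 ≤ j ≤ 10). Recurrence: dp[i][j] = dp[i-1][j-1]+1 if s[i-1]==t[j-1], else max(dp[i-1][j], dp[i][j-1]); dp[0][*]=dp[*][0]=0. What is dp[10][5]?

   ''  a  a  b  a  c  c  a  b  b  b
''  0  0  0  0  0  0  0  0  0  0  0
 a  0  1  1  1  1  1  1  1  1  1  1
 b  0  1  1  2  2  2  2  2  2  2  2
 a  0  1  2  2  3  3  3  3  3  3  3
 b  0  1  2  3  3  3  3  3  4  4  4
 a  0  1  2  3  4  4  4  4  4  4  4
 a  0  1  2  3  4  4  4  5  5  5  5
 c  0  1  2  3  4  5  5  5  5  5  5
 a  0  1  2  3  4  5  5  6  6  6  6
 c  0  1  2  3  4  5  6  6  6  6  6
 b  0  1  2  3  4  5  6  6  7  7  7

5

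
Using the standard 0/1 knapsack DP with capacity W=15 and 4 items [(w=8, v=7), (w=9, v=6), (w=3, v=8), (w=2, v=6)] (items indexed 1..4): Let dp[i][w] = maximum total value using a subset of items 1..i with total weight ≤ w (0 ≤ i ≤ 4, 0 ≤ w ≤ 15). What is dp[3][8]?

8

i\w   0   1   2   3   4   5   6   7   8   9  10  11  12  13  14  15
  0   0   0   0   0   0   0   0   0   0   0   0   0   0   0   0   0
  1   0   0   0   0   0   0   0   0   7   7   7   7   7   7   7   7
  2   0   0   0   0   0   0   0   0   7   7   7   7   7   7   7   7
  3   0   0   0   8   8   8   8   8   8   8   8  15  15  15  15  15
  4   0   0   6   8   8  14  14  14  14  14  14  15  15  21  21  21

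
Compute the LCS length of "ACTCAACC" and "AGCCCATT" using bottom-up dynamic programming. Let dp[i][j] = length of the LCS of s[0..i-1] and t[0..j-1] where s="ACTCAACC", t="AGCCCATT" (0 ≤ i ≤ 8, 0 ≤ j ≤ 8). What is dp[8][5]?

   ''  A  G  C  C  C  A  T  T
''  0  0  0  0  0  0  0  0  0
 A  0  1  1  1  1  1  1  1  1
 C  0  1  1  2  2  2  2  2  2
 T  0  1  1  2  2  2  2  3  3
 C  0  1  1  2  3  3  3  3  3
 A  0  1  1  2  3  3  4  4  4
 A  0  1  1  2  3  3  4  4  4
 C  0  1  1  2  3  4  4  4  4
 C  0  1  1  2  3  4  4  4  4

4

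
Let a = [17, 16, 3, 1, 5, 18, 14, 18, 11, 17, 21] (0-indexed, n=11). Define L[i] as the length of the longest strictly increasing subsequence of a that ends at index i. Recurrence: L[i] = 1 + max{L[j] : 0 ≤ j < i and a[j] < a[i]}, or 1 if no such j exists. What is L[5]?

3

   i    0    1    2    3    4    5    6    7    8    9   10
a[i]   17   16    3    1    5   18   14   18   11   17   21
L[i]    1    1    1    1    2    3    3    4    3    4    5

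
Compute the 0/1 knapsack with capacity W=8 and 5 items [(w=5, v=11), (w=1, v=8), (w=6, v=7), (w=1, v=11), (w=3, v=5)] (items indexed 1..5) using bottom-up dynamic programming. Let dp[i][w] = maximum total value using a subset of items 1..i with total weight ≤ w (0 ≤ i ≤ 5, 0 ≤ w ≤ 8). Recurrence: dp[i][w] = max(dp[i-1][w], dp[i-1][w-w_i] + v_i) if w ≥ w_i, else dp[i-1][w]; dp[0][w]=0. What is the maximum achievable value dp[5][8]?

30

i\w   0   1   2   3   4   5   6   7   8
  0   0   0   0   0   0   0   0   0   0
  1   0   0   0   0   0  11  11  11  11
  2   0   8   8   8   8  11  19  19  19
  3   0   8   8   8   8  11  19  19  19
  4   0  11  19  19  19  19  22  30  30
  5   0  11  19  19  19  24  24  30  30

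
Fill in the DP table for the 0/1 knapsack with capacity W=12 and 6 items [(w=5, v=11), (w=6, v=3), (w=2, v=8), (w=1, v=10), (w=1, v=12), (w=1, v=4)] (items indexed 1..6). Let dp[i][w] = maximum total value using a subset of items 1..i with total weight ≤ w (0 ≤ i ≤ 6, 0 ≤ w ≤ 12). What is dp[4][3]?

18

i\w   0   1   2   3   4   5   6   7   8   9  10  11  12
  0   0   0   0   0   0   0   0   0   0   0   0   0   0
  1   0   0   0   0   0  11  11  11  11  11  11  11  11
  2   0   0   0   0   0  11  11  11  11  11  11  14  14
  3   0   0   8   8   8  11  11  19  19  19  19  19  19
  4   0  10  10  18  18  18  21  21  29  29  29  29  29
  5   0  12  22  22  30  30  30  33  33  41  41  41  41
  6   0  12  22  26  30  34  34  34  37  41  45  45  45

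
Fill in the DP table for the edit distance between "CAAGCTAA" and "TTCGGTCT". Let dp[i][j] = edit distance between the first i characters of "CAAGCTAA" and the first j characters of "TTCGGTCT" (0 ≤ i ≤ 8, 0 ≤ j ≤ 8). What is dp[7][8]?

6

   ''  T  T  C  G  G  T  C  T
''  0  1  2  3  4  5  6  7  8
 C  1  1  2  2  3  4  5  6  7
 A  2  2  2  3  3  4  5  6  7
 A  3  3  3  3  4  4  5  6  7
 G  4  4  4  4  3  4  5  6  7
 C  5  5  5  4  4  4  5  5  6
 T  6  5  5  5  5  5  4  5  5
 A  7  6  6  6  6  6  5  5  6
 A  8  7  7  7  7  7  6  6  6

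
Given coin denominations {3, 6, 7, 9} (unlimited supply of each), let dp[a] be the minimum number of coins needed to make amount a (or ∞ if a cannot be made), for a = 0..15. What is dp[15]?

 a  0  1  2  3  4  5  6  7  8  9 10 11 12 13 14 15
dp  0  -  -  1  -  -  1  1  -  1  2  -  2  2  2  2
(- denotes ∞ / unreachable)

2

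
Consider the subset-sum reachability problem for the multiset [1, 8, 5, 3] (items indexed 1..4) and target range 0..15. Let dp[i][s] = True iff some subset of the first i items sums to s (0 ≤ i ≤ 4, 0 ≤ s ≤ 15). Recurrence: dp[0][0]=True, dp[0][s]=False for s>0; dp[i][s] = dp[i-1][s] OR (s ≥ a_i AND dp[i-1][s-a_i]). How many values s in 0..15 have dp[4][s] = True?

12

i\s   0   1   2   3   4   5   6   7   8   9  10  11  12  13  14  15
  0   T   F   F   F   F   F   F   F   F   F   F   F   F   F   F   F
  1   T   T   F   F   F   F   F   F   F   F   F   F   F   F   F   F
  2   T   T   F   F   F   F   F   F   T   T   F   F   F   F   F   F
  3   T   T   F   F   F   T   T   F   T   T   F   F   F   T   T   F
  4   T   T   F   T   T   T   T   F   T   T   F   T   T   T   T   F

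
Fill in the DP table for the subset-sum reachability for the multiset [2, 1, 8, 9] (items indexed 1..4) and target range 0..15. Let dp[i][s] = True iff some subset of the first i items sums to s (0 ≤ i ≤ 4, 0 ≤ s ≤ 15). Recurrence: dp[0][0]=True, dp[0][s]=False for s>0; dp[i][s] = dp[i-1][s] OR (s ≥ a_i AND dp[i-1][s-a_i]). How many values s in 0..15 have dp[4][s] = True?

i\s   0   1   2   3   4   5   6   7   8   9  10  11  12  13  14  15
  0   T   F   F   F   F   F   F   F   F   F   F   F   F   F   F   F
  1   T   F   T   F   F   F   F   F   F   F   F   F   F   F   F   F
  2   T   T   T   T   F   F   F   F   F   F   F   F   F   F   F   F
  3   T   T   T   T   F   F   F   F   T   T   T   T   F   F   F   F
  4   T   T   T   T   F   F   F   F   T   T   T   T   T   F   F   F

9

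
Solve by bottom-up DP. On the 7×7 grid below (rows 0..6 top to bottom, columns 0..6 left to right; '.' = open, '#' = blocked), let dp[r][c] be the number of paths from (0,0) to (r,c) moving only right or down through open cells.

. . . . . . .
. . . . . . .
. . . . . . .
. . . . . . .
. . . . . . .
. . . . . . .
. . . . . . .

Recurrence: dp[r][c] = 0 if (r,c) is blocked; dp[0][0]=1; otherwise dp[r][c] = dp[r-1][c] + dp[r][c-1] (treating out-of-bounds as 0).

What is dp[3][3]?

r\c   0   1   2   3   4   5   6
  0   1   1   1   1   1   1   1
  1   1   2   3   4   5   6   7
  2   1   3   6  10  15  21  28
  3   1   4  10  20  35  56  84
  4   1   5  15  35  70 126 210
  5   1   6  21  56 126 252 462
  6   1   7  28  84 210 462 924

20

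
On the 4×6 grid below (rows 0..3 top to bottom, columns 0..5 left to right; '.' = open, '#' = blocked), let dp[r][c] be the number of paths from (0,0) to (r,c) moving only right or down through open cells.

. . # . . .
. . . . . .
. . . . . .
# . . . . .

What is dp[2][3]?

r\c   0   1   2   3   4   5
  0   1   1   0   0   0   0
  1   1   2   2   2   2   2
  2   1   3   5   7   9  11
  3   0   3   8  15  24  35

7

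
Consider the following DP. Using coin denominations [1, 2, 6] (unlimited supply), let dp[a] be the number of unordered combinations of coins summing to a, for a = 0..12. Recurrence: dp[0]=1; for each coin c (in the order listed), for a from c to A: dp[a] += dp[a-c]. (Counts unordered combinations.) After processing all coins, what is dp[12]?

after  coin     0     1     2     3     4     5     6     7     8     9    10    11    12
          1     1     1     1     1     1     1     1     1     1     1     1     1     1
          2     1     1     2     2     3     3     4     4     5     5     6     6     7
          6     1     1     2     2     3     3     5     5     7     7     9     9    12

12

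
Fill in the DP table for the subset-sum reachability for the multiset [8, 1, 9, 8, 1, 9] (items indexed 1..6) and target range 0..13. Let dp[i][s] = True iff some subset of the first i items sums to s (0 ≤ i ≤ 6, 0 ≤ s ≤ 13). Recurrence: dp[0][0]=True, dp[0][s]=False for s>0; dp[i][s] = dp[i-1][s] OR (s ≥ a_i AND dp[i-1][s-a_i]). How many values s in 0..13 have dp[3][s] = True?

i\s   0   1   2   3   4   5   6   7   8   9  10  11  12  13
  0   T   F   F   F   F   F   F   F   F   F   F   F   F   F
  1   T   F   F   F   F   F   F   F   T   F   F   F   F   F
  2   T   T   F   F   F   F   F   F   T   T   F   F   F   F
  3   T   T   F   F   F   F   F   F   T   T   T   F   F   F
  4   T   T   F   F   F   F   F   F   T   T   T   F   F   F
  5   T   T   T   F   F   F   F   F   T   T   T   T   F   F
  6   T   T   T   F   F   F   F   F   T   T   T   T   F   F

5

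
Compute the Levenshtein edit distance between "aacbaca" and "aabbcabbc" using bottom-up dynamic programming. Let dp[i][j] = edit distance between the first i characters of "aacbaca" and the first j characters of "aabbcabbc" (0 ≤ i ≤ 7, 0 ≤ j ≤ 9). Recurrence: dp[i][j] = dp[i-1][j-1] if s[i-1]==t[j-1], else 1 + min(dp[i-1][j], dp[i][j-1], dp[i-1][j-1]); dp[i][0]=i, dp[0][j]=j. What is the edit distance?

   ''  a  a  b  b  c  a  b  b  c
''  0  1  2  3  4  5  6  7  8  9
 a  1  0  1  2  3  4  5  6  7  8
 a  2  1  0  1  2  3  4  5  6  7
 c  3  2  1  1  2  2  3  4  5  6
 b  4  3  2  1  1  2  3  3  4  5
 a  5  4  3  2  2  2  2  3  4  5
 c  6  5  4  3  3  2  3  3  4  4
 a  7  6  5  4  4  3  2  3  4  5

5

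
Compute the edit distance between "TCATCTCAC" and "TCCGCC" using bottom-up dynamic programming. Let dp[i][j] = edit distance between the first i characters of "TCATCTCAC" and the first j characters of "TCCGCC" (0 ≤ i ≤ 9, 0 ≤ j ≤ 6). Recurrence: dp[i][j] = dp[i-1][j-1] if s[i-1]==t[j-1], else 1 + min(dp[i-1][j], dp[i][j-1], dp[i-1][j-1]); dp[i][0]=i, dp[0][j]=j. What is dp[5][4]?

3

   ''  T  C  C  G  C  C
''  0  1  2  3  4  5  6
 T  1  0  1  2  3  4  5
 C  2  1  0  1  2  3  4
 A  3  2  1  1  2  3  4
 T  4  3  2  2  2  3  4
 C  5  4  3  2  3  2  3
 T  6  5  4  3  3  3  3
 C  7  6  5  4  4  3  3
 A  8  7  6  5  5  4  4
 C  9  8  7  6  6  5  4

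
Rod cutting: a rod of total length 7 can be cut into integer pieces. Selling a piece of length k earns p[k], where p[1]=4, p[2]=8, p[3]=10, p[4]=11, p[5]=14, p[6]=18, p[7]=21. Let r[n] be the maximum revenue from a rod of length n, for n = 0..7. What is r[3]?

12

   n    0    1    2    3    4    5    6    7
r[n]    0    4    8   12   16   20   24   28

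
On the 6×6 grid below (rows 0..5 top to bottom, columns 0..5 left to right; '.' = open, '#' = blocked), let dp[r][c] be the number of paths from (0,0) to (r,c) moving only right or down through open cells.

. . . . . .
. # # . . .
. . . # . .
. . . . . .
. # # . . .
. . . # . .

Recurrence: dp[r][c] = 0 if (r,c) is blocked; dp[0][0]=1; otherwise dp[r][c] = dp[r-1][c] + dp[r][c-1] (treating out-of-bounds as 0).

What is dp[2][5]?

r\c   0   1   2   3   4   5
  0   1   1   1   1   1   1
  1   1   0   0   1   2   3
  2   1   1   1   0   2   5
  3   1   2   3   3   5  10
  4   1   0   0   3   8  18
  5   1   1   1   0   8  26

5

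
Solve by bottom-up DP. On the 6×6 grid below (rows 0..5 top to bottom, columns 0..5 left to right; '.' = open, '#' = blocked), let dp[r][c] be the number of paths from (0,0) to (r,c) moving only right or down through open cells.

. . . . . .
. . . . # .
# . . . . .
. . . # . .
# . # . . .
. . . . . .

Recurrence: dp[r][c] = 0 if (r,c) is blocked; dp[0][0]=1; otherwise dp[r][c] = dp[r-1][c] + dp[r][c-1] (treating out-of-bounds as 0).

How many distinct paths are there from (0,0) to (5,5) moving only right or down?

39

r\c   0   1   2   3   4   5
  0   1   1   1   1   1   1
  1   1   2   3   4   0   1
  2   0   2   5   9   9  10
  3   0   2   7   0   9  19
  4   0   2   0   0   9  28
  5   0   2   2   2  11  39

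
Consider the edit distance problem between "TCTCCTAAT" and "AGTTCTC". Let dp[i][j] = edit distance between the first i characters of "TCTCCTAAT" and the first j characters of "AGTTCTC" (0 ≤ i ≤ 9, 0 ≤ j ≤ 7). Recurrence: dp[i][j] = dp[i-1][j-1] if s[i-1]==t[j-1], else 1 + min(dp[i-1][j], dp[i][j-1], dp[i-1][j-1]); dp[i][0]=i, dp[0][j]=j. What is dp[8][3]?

   ''  A  G  T  T  C  T  C
''  0  1  2  3  4  5  6  7
 T  1  1  2  2  3  4  5  6
 C  2  2  2  3  3  3  4  5
 T  3  3  3  2  3  4  3  4
 C  4  4  4  3  3  3  4  3
 C  5  5  5  4  4  3  4  4
 T  6  6  6  5  4  4  3  4
 A  7  6  7  6  5  5  4  4
 A  8  7  7  7  6  6  5  5
 T  9  8  8  7  7  7  6  6

7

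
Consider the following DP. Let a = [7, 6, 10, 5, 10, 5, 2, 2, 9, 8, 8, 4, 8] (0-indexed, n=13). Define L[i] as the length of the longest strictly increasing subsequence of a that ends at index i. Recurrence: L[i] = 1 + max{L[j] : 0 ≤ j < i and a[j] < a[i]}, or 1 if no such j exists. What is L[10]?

2

   i    0    1    2    3    4    5    6    7    8    9   10   11   12
a[i]    7    6   10    5   10    5    2    2    9    8    8    4    8
L[i]    1    1    2    1    2    1    1    1    2    2    2    2    3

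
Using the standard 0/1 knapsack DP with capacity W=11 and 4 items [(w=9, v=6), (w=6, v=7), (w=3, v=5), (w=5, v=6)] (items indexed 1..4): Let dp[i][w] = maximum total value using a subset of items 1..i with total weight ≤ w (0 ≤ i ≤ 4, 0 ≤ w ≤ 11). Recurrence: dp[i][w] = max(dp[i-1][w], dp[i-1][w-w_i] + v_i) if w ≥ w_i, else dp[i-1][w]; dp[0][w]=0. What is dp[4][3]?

5

i\w   0   1   2   3   4   5   6   7   8   9  10  11
  0   0   0   0   0   0   0   0   0   0   0   0   0
  1   0   0   0   0   0   0   0   0   0   6   6   6
  2   0   0   0   0   0   0   7   7   7   7   7   7
  3   0   0   0   5   5   5   7   7   7  12  12  12
  4   0   0   0   5   5   6   7   7  11  12  12  13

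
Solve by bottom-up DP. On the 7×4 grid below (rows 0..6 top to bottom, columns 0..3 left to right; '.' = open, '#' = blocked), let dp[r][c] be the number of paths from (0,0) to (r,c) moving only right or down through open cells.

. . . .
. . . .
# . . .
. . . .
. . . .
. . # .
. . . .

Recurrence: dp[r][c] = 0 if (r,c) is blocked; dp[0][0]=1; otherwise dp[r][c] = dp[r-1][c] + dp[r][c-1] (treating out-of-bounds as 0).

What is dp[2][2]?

5

r\c   0   1   2   3
  0   1   1   1   1
  1   1   2   3   4
  2   0   2   5   9
  3   0   2   7  16
  4   0   2   9  25
  5   0   2   0  25
  6   0   2   2  27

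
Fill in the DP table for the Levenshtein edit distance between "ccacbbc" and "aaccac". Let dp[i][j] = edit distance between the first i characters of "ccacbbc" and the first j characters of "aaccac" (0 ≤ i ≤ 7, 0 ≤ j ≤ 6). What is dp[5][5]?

4

   ''  a  a  c  c  a  c
''  0  1  2  3  4  5  6
 c  1  1  2  2  3  4  5
 c  2  2  2  2  2  3  4
 a  3  2  2  3  3  2  3
 c  4  3  3  2  3  3  2
 b  5  4  4  3  3  4  3
 b  6  5  5  4  4  4  4
 c  7  6  6  5  4  5  4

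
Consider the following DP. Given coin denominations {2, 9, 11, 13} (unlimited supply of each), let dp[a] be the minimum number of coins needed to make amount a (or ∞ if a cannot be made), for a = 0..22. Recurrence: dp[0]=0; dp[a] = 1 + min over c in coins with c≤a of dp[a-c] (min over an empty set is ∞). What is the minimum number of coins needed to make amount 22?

 a  0  1  2  3  4  5  6  7  8  9 10 11 12 13 14 15 16 17 18 19 20 21 22
dp  0  -  1  -  2  -  3  -  4  1  5  1  6  1  7  2  8  3  2  4  2  5  2
(- denotes ∞ / unreachable)

2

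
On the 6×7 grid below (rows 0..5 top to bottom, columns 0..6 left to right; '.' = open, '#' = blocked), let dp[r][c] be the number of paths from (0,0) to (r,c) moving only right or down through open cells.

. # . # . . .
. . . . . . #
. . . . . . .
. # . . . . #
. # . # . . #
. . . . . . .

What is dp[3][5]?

r\c   0   1   2   3   4   5   6
  0   1   0   0   0   0   0   0
  1   1   1   1   1   1   1   0
  2   1   2   3   4   5   6   6
  3   1   0   3   7  12  18   0
  4   1   0   3   0  12  30   0
  5   1   1   4   4  16  46  46

18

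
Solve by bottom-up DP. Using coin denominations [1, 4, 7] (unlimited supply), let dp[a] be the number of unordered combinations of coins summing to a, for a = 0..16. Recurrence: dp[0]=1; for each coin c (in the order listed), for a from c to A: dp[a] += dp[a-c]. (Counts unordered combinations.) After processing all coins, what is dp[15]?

after  coin     0     1     2     3     4     5     6     7     8     9    10    11    12    13    14    15    16
          1     1     1     1     1     1     1     1     1     1     1     1     1     1     1     1     1     1
          4     1     1     1     1     2     2     2     2     3     3     3     3     4     4     4     4     5
          7     1     1     1     1     2     2     2     3     4     4     4     5     6     6     7     8     9

8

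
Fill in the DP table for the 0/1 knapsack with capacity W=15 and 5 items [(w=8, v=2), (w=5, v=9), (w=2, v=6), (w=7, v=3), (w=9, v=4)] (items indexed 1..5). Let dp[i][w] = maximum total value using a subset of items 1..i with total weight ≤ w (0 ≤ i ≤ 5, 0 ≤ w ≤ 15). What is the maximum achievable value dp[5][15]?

i\w   0   1   2   3   4   5   6   7   8   9  10  11  12  13  14  15
  0   0   0   0   0   0   0   0   0   0   0   0   0   0   0   0   0
  1   0   0   0   0   0   0   0   0   2   2   2   2   2   2   2   2
  2   0   0   0   0   0   9   9   9   9   9   9   9   9  11  11  11
  3   0   0   6   6   6   9   9  15  15  15  15  15  15  15  15  17
  4   0   0   6   6   6   9   9  15  15  15  15  15  15  15  18  18
  5   0   0   6   6   6   9   9  15  15  15  15  15  15  15  18  18

18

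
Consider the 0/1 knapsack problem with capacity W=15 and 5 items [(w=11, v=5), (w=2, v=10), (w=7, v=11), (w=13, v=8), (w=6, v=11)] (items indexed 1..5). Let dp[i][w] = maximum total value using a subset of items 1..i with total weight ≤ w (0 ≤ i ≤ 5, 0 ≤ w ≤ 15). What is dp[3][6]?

10

i\w   0   1   2   3   4   5   6   7   8   9  10  11  12  13  14  15
  0   0   0   0   0   0   0   0   0   0   0   0   0   0   0   0   0
  1   0   0   0   0   0   0   0   0   0   0   0   5   5   5   5   5
  2   0   0  10  10  10  10  10  10  10  10  10  10  10  15  15  15
  3   0   0  10  10  10  10  10  11  11  21  21  21  21  21  21  21
  4   0   0  10  10  10  10  10  11  11  21  21  21  21  21  21  21
  5   0   0  10  10  10  10  11  11  21  21  21  21  21  22  22  32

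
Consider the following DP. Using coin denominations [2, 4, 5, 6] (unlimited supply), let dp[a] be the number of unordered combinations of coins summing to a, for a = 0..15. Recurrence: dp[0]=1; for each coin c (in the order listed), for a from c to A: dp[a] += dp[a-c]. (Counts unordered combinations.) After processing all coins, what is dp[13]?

4

after  coin     0     1     2     3     4     5     6     7     8     9    10    11    12    13    14    15
          2     1     0     1     0     1     0     1     0     1     0     1     0     1     0     1     0
          4     1     0     1     0     2     0     2     0     3     0     3     0     4     0     4     0
          5     1     0     1     0     2     1     2     1     3     2     4     2     5     3     6     4
          6     1     0     1     0     2     1     3     1     4     2     6     3     8     4    10     6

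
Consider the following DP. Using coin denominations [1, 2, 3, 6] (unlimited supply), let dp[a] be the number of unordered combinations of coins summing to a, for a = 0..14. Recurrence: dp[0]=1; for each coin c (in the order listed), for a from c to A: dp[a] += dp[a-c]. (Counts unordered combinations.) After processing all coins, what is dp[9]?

after  coin     0     1     2     3     4     5     6     7     8     9    10    11    12    13    14
          1     1     1     1     1     1     1     1     1     1     1     1     1     1     1     1
          2     1     1     2     2     3     3     4     4     5     5     6     6     7     7     8
          3     1     1     2     3     4     5     7     8    10    12    14    16    19    21    24
          6     1     1     2     3     4     5     8     9    12    15    18    21    27    30    36

15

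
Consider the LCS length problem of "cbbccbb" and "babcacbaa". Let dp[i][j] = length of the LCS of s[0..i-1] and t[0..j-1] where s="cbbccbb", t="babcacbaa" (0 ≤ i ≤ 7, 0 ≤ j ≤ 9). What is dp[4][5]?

   ''  b  a  b  c  a  c  b  a  a
''  0  0  0  0  0  0  0  0  0  0
 c  0  0  0  0  1  1  1  1  1  1
 b  0  1  1  1  1  1  1  2  2  2
 b  0  1  1  2  2  2  2  2  2  2
 c  0  1  1  2  3  3  3  3  3  3
 c  0  1  1  2  3  3  4  4  4  4
 b  0  1  1  2  3  3  4  5  5  5
 b  0  1  1  2  3  3  4  5  5  5

3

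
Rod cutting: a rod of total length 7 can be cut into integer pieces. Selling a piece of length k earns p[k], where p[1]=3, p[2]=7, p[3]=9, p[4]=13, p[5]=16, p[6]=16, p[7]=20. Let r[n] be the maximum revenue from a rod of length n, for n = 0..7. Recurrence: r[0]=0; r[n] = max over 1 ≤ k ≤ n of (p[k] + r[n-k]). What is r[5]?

17

   n    0    1    2    3    4    5    6    7
r[n]    0    3    7   10   14   17   21   24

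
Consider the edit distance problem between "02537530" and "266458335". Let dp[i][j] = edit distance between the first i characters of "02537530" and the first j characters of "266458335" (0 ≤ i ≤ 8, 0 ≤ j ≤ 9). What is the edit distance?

   ''  2  6  6  4  5  8  3  3  5
''  0  1  2  3  4  5  6  7  8  9
 0  1  1  2  3  4  5  6  7  8  9
 2  2  1  2  3  4  5  6  7  8  9
 5  3  2  2  3  4  4  5  6  7  8
 3  4  3  3  3  4  5  5  5  6  7
 7  5  4  4  4  4  5  6  6  6  7
 5  6  5  5  5  5  4  5  6  7  6
 3  7  6  6  6  6  5  5  5  6  7
 0  8  7  7  7  7  6  6  6  6  7

7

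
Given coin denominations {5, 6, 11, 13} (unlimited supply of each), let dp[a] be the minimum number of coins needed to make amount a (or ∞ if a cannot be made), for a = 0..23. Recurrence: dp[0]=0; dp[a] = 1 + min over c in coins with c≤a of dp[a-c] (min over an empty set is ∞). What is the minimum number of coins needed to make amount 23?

 a  0  1  2  3  4  5  6  7  8  9 10 11 12 13 14 15 16 17 18 19 20 21 22 23
dp  0  -  -  -  -  1  1  -  -  -  2  1  2  1  -  3  2  2  2  2  4  3  2  3
(- denotes ∞ / unreachable)

3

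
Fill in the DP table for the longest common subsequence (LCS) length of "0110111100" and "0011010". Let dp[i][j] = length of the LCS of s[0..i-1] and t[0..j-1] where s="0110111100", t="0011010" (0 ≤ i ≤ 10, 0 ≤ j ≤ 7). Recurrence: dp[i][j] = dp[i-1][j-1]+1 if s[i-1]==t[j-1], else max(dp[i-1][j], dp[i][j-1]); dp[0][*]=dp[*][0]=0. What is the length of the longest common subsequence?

   ''  0  0  1  1  0  1  0
''  0  0  0  0  0  0  0  0
 0  0  1  1  1  1  1  1  1
 1  0  1  1  2  2  2  2  2
 1  0  1  1  2  3  3  3  3
 0  0  1  2  2  3  4  4  4
 1  0  1  2  3  3  4  5  5
 1  0  1  2  3  4  4  5  5
 1  0  1  2  3  4  4  5  5
 1  0  1  2  3  4  4  5  5
 0  0  1  2  3  4  5  5  6
 0  0  1  2  3  4  5  5  6

6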